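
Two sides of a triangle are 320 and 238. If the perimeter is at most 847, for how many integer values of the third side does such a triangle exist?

Triangle inequality: 82 < x < 558. Perimeter ≤ 847 gives x ≤ 847 − 320 − 238 = 289.
So 82 < x ≤ 289; integers 83 through 289: 207 values.

207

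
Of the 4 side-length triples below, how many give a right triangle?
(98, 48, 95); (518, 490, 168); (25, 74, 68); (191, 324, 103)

(98,48,95): 48²+95² = 11329 > 9604 = 98² → acute
(518,490,168): 168²+490² = 268324 = 518² → right
(25,74,68): 25²+68² = 5249 < 5476 = 74² → obtuse
(191,324,103): 103+191 ≤ 324, not a triangle
1 of the 4 is right.

1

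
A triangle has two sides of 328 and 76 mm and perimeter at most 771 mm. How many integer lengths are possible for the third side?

Triangle inequality: 252 < x < 404. Perimeter ≤ 771 gives x ≤ 771 − 328 − 76 = 367.
So 252 < x ≤ 367; integers 253 through 367: 115 values.

115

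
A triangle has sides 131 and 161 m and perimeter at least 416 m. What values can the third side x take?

Triangle inequality alone gives 30 < x < 292.
The perimeter condition gives x ≥ 416 − 131 − 161 = 124.
Intersecting the two: 124 ≤ x < 292.

124 ≤ x < 292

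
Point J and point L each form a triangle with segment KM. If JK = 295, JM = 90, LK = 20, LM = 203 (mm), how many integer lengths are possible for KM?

From triangle JKM: 205 < KM < 385.
From triangle LKM: 183 < KM < 223.
Intersection: 205 < KM < 223, so integers 206 through 222: 17 values.

17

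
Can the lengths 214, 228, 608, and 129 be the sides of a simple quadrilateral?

No

For a quadrilateral, each side must be shorter than the sum of the others.
Here the longest side is 608, but the remaining 3 sides sum to only 571.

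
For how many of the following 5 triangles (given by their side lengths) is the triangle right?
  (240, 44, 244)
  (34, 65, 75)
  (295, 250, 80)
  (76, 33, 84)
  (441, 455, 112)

2

(240,44,244): 44²+240² = 59536 = 244² → right
(34,65,75): 34²+65² = 5381 < 5625 = 75² → obtuse
(295,250,80): 80²+250² = 68900 < 87025 = 295² → obtuse
(76,33,84): 33²+76² = 6865 < 7056 = 84² → obtuse
(441,455,112): 112²+441² = 207025 = 455² → right
2 of the 5 are right.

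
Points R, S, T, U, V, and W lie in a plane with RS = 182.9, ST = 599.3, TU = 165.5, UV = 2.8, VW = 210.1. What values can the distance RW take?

The maximum is all hops collinear in one direction: 182.9 + 599.3 + 165.5 + 2.8 + 210.1 = 1160.6.
The longest hop is 599.3; the others sum to 561.3. Folding the others back against it leaves at least 599.3 − 561.3 = 38.0.

38.0 ≤ RW ≤ 1160.6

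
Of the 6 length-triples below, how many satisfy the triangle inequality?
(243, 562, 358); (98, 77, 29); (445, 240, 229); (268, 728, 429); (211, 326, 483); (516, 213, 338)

(243,358,562): 243+358 > 562 → valid
(29,77,98): 29+77 > 98 → valid
(229,240,445): 229+240 > 445 → valid
(268,429,728): 268+429 ≤ 728 → not valid
(211,326,483): 211+326 > 483 → valid
(213,338,516): 213+338 > 516 → valid
5 of the 6 triples form a triangle.

5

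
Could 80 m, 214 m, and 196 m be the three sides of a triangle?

Yes

The longest side is 214, and the other two sum to 276.
Since 276 > 214, the triangle inequality holds.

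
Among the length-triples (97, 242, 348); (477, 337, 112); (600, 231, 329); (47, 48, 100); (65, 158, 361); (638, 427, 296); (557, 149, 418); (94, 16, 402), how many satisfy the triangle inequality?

(97,242,348): 97+242 ≤ 348 → not valid
(112,337,477): 112+337 ≤ 477 → not valid
(231,329,600): 231+329 ≤ 600 → not valid
(47,48,100): 47+48 ≤ 100 → not valid
(65,158,361): 65+158 ≤ 361 → not valid
(296,427,638): 296+427 > 638 → valid
(149,418,557): 149+418 > 557 → valid
(16,94,402): 16+94 ≤ 402 → not valid
2 of the 8 triples form a triangle.

2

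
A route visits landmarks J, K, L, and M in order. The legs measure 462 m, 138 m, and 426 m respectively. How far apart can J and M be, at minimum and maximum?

0 ≤ JM ≤ 1026 m

The maximum is all hops collinear in one direction: 462 + 138 + 426 = 1026.
The longest hop is 462; the others sum to 564. Since 462 ≤ 564, the path can fold back on itself completely, so the minimum distance is 0.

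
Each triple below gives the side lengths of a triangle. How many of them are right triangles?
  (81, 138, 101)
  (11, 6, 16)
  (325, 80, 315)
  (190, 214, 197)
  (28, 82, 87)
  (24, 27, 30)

1

(81,138,101): 81²+101² = 16762 < 19044 = 138² → obtuse
(11,6,16): 6²+11² = 157 < 256 = 16² → obtuse
(325,80,315): 80²+315² = 105625 = 325² → right
(190,214,197): 190²+197² = 74909 > 45796 = 214² → acute
(28,82,87): 28²+82² = 7508 < 7569 = 87² → obtuse
(24,27,30): 24²+27² = 1305 > 900 = 30² → acute
1 of the 6 is right.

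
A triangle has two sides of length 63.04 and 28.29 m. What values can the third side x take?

By the triangle inequality, x must be less than 63.04 + 28.29 = 91.33 and greater than |63.04 − 28.29| = 34.75.

34.75 < x < 91.33 (m)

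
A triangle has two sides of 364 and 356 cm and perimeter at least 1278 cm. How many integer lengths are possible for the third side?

Triangle inequality: 8 < x < 720. Perimeter ≥ 1278 gives x ≥ 1278 − 364 − 356 = 558.
So 558 ≤ x < 720; integers 558 through 719: 162 values.

162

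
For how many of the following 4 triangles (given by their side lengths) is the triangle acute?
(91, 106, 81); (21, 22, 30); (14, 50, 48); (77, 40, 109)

2

(91,106,81): 81²+91² = 14842 > 11236 = 106² → acute
(21,22,30): 21²+22² = 925 > 900 = 30² → acute
(14,50,48): 14²+48² = 2500 = 50² → right
(77,40,109): 40²+77² = 7529 < 11881 = 109² → obtuse
2 of the 4 are acute.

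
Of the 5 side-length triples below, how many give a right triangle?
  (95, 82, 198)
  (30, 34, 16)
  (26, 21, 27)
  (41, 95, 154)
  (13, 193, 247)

(95,82,198): 82+95 ≤ 198, not a triangle
(30,34,16): 16²+30² = 1156 = 34² → right
(26,21,27): 21²+26² = 1117 > 729 = 27² → acute
(41,95,154): 41+95 ≤ 154, not a triangle
(13,193,247): 13+193 ≤ 247, not a triangle
1 of the 5 is right.

1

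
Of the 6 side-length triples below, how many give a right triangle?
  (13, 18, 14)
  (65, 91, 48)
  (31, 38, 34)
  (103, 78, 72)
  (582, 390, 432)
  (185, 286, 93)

(13,18,14): 13²+14² = 365 > 324 = 18² → acute
(65,91,48): 48²+65² = 6529 < 8281 = 91² → obtuse
(31,38,34): 31²+34² = 2117 > 1444 = 38² → acute
(103,78,72): 72²+78² = 11268 > 10609 = 103² → acute
(582,390,432): 390²+432² = 338724 = 582² → right
(185,286,93): 93+185 ≤ 286, not a triangle
1 of the 6 is right.

1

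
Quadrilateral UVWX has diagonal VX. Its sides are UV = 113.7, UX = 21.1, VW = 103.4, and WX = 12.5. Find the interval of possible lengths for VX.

From triangle UVX: |113.7 − 21.1| < VX < 113.7 + 21.1, i.e. 92.6 < VX < 134.8.
From triangle WVX: 90.9 < VX < 115.9.
Both must hold, so VX lies in the intersection.

92.6 < VX < 115.9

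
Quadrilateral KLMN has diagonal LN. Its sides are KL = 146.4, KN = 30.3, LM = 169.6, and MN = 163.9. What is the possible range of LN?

From triangle KLN: |146.4 − 30.3| < LN < 146.4 + 30.3, i.e. 116.1 < LN < 176.7.
From triangle MLN: 5.7 < LN < 333.5.
Both must hold, so LN lies in the intersection.

116.1 < LN < 176.7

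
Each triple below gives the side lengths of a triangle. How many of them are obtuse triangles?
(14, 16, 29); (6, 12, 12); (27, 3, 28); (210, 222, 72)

2

(14,16,29): 14²+16² = 452 < 841 = 29² → obtuse
(6,12,12): 6²+12² = 180 > 144 = 12² → acute
(27,3,28): 3²+27² = 738 < 784 = 28² → obtuse
(210,222,72): 72²+210² = 49284 = 222² → right
2 of the 4 are obtuse.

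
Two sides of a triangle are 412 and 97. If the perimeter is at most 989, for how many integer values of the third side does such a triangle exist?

165

Triangle inequality: 315 < x < 509. Perimeter ≤ 989 gives x ≤ 989 − 412 − 97 = 480.
So 315 < x ≤ 480; integers 316 through 480: 165 values.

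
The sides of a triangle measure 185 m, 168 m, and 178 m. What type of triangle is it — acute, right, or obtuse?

Compare the square of the longest side to the sum of squares of the other two: 168² + 178² = 59908 > 34225 = 185².

acute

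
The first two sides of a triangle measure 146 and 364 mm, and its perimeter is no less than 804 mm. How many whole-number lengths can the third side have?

Triangle inequality: 218 < x < 510. Perimeter ≥ 804 gives x ≥ 804 − 146 − 364 = 294.
So 294 ≤ x < 510; integers 294 through 509: 216 values.

216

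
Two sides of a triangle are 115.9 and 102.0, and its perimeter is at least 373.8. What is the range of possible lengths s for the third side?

Triangle inequality alone gives 13.9 < s < 217.9.
The perimeter condition gives s ≥ 373.8 − 115.9 − 102.0 = 155.9.
Intersecting the two: 155.9 ≤ s < 217.9.

155.9 ≤ s < 217.9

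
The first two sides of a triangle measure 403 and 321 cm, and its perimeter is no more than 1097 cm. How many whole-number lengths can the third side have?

291

Triangle inequality: 82 < x < 724. Perimeter ≤ 1097 gives x ≤ 1097 − 403 − 321 = 373.
So 82 < x ≤ 373; integers 83 through 373: 291 values.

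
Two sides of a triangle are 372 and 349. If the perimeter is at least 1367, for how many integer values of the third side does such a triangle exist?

75

Triangle inequality: 23 < x < 721. Perimeter ≥ 1367 gives x ≥ 1367 − 372 − 349 = 646.
So 646 ≤ x < 721; integers 646 through 720: 75 values.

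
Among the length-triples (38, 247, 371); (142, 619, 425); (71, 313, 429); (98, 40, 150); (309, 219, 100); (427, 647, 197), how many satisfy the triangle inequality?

1

(38,247,371): 38+247 ≤ 371 → not valid
(142,425,619): 142+425 ≤ 619 → not valid
(71,313,429): 71+313 ≤ 429 → not valid
(40,98,150): 40+98 ≤ 150 → not valid
(100,219,309): 100+219 > 309 → valid
(197,427,647): 197+427 ≤ 647 → not valid
1 of the 6 triples forms a triangle.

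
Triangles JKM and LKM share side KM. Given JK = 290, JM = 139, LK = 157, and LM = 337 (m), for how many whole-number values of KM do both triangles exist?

From triangle JKM: 151 < KM < 429.
From triangle LKM: 180 < KM < 494.
Intersection: 180 < KM < 429, so integers 181 through 428: 248 values.

248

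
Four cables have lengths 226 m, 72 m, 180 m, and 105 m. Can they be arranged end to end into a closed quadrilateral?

Yes

A quadrilateral exists iff every side is shorter than the sum of the others — equivalently, the longest side is less than the sum of the rest.
Longest side 226 < 357 (sum of the remaining 3), so yes.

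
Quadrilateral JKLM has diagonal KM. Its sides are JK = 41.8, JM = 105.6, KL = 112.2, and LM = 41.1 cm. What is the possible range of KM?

71.1 < KM < 147.4

From triangle JKM: |41.8 − 105.6| < KM < 41.8 + 105.6, i.e. 63.8 < KM < 147.4.
From triangle LKM: 71.1 < KM < 153.3.
Both must hold, so KM lies in the intersection.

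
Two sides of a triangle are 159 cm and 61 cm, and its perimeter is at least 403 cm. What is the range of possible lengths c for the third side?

Triangle inequality alone gives 98 < c < 220.
The perimeter condition gives c ≥ 403 − 159 − 61 = 183.
Intersecting the two: 183 ≤ c < 220.

183 ≤ c < 220 cm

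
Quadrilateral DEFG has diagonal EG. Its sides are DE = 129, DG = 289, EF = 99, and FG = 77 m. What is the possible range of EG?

From triangle DEG: |129 − 289| < EG < 129 + 289, i.e. 160 < EG < 418.
From triangle FEG: 22 < EG < 176.
Both must hold, so EG lies in the intersection.

160 < EG < 176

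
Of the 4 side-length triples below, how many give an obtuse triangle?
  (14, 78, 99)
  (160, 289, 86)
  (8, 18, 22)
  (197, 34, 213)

2

(14,78,99): 14+78 ≤ 99, not a triangle
(160,289,86): 86+160 ≤ 289, not a triangle
(8,18,22): 8²+18² = 388 < 484 = 22² → obtuse
(197,34,213): 34²+197² = 39965 < 45369 = 213² → obtuse
2 of the 4 are obtuse.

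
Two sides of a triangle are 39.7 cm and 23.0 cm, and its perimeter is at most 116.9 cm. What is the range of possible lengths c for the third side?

16.7 < c ≤ 54.2 cm

Triangle inequality alone gives 16.7 < c < 62.7.
The perimeter condition gives c ≤ 116.9 − 39.7 − 23.0 = 54.2.
Intersecting the two: 16.7 < c ≤ 54.2.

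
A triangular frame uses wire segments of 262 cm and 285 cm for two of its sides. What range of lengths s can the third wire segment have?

23 < s < 547

By the triangle inequality, s must be less than 262 + 285 = 547 and greater than |262 − 285| = 23.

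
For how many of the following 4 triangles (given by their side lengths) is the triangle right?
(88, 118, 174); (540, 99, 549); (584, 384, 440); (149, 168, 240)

(88,118,174): 88²+118² = 21668 < 30276 = 174² → obtuse
(540,99,549): 99²+540² = 301401 = 549² → right
(584,384,440): 384²+440² = 341056 = 584² → right
(149,168,240): 149²+168² = 50425 < 57600 = 240² → obtuse
2 of the 4 are right.

2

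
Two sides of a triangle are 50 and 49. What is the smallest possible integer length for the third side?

2

The third side must be strictly greater than |50 − 49| = 1.
The smallest integer above 1 is 2.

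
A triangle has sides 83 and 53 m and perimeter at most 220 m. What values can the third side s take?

30 < s ≤ 84

Triangle inequality alone gives 30 < s < 136.
The perimeter condition gives s ≤ 220 − 83 − 53 = 84.
Intersecting the two: 30 < s ≤ 84.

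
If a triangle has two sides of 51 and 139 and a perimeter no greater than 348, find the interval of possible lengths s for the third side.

Triangle inequality alone gives 88 < s < 190.
The perimeter condition gives s ≤ 348 − 51 − 139 = 158.
Intersecting the two: 88 < s ≤ 158.

88 < s ≤ 158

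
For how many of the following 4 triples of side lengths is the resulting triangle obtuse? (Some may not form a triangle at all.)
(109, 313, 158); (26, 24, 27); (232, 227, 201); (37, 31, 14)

1

(109,313,158): 109+158 ≤ 313, not a triangle
(26,24,27): 24²+26² = 1252 > 729 = 27² → acute
(232,227,201): 201²+227² = 91930 > 53824 = 232² → acute
(37,31,14): 14²+31² = 1157 < 1369 = 37² → obtuse
1 of the 4 is obtuse.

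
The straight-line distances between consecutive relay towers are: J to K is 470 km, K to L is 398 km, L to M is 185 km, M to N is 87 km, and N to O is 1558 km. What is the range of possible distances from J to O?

The maximum is all hops collinear in one direction: 470 + 398 + 185 + 87 + 1558 = 2698.
The longest hop is 1558; the others sum to 1140. Folding the others back against it leaves at least 1558 − 1140 = 418.

418 ≤ JO ≤ 2698 km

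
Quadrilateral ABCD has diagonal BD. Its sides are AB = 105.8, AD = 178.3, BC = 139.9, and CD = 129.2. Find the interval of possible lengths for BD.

From triangle ABD: |105.8 − 178.3| < BD < 105.8 + 178.3, i.e. 72.5 < BD < 284.1.
From triangle CBD: 10.7 < BD < 269.1.
Both must hold, so BD lies in the intersection.

72.5 < BD < 269.1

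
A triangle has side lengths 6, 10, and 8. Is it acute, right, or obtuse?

Compare the square of the longest side to the sum of squares of the other two: 6² + 8² = 100 = 10².

right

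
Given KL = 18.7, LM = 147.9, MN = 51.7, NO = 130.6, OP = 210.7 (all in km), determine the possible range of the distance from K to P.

The maximum is all hops collinear in one direction: 18.7 + 147.9 + 51.7 + 130.6 + 210.7 = 559.6.
The longest hop is 210.7; the others sum to 348.9. Since 210.7 ≤ 348.9, the path can fold back on itself completely, so the minimum distance is 0.

0 ≤ KP ≤ 559.6 km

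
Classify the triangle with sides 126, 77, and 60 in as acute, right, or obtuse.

Compare the square of the longest side to the sum of squares of the other two: 60² + 77² = 9529 < 15876 = 126².

obtuse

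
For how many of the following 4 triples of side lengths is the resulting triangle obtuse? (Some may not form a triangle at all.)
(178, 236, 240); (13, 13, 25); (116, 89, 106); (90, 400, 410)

(178,236,240): 178²+236² = 87380 > 57600 = 240² → acute
(13,13,25): 13²+13² = 338 < 625 = 25² → obtuse
(116,89,106): 89²+106² = 19157 > 13456 = 116² → acute
(90,400,410): 90²+400² = 168100 = 410² → right
1 of the 4 is obtuse.

1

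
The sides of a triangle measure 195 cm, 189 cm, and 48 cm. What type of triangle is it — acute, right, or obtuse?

right

Compare the square of the longest side to the sum of squares of the other two: 48² + 189² = 38025 = 195².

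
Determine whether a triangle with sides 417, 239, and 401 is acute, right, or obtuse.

acute

Compare the square of the longest side to the sum of squares of the other two: 239² + 401² = 217922 > 173889 = 417².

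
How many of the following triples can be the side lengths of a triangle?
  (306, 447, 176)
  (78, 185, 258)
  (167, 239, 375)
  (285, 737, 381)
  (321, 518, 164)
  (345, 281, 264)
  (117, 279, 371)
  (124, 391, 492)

6

(176,306,447): 176+306 > 447 → valid
(78,185,258): 78+185 > 258 → valid
(167,239,375): 167+239 > 375 → valid
(285,381,737): 285+381 ≤ 737 → not valid
(164,321,518): 164+321 ≤ 518 → not valid
(264,281,345): 264+281 > 345 → valid
(117,279,371): 117+279 > 371 → valid
(124,391,492): 124+391 > 492 → valid
6 of the 8 triples form a triangle.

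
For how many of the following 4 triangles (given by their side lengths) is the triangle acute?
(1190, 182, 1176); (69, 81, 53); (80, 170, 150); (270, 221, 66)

1

(1190,182,1176): 182²+1176² = 1416100 = 1190² → right
(69,81,53): 53²+69² = 7570 > 6561 = 81² → acute
(80,170,150): 80²+150² = 28900 = 170² → right
(270,221,66): 66²+221² = 53197 < 72900 = 270² → obtuse
1 of the 4 is acute.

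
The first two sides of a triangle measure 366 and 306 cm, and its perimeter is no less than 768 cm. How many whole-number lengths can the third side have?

576

Triangle inequality: 60 < x < 672. Perimeter ≥ 768 gives x ≥ 768 − 366 − 306 = 96.
So 96 ≤ x < 672; integers 96 through 671: 576 values.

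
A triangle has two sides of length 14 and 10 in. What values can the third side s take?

By the triangle inequality, s must be less than 14 + 10 = 24 and greater than |14 − 10| = 4.

4 < s < 24 (in)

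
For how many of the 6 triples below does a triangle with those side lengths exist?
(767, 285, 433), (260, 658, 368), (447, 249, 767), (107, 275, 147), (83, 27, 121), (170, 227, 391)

(285,433,767): 285+433 ≤ 767 → not valid
(260,368,658): 260+368 ≤ 658 → not valid
(249,447,767): 249+447 ≤ 767 → not valid
(107,147,275): 107+147 ≤ 275 → not valid
(27,83,121): 27+83 ≤ 121 → not valid
(170,227,391): 170+227 > 391 → valid
1 of the 6 triples forms a triangle.

1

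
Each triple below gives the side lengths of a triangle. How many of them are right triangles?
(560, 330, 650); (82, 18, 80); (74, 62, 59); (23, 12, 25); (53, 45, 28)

3

(560,330,650): 330²+560² = 422500 = 650² → right
(82,18,80): 18²+80² = 6724 = 82² → right
(74,62,59): 59²+62² = 7325 > 5476 = 74² → acute
(23,12,25): 12²+23² = 673 > 625 = 25² → acute
(53,45,28): 28²+45² = 2809 = 53² → right
3 of the 5 are right.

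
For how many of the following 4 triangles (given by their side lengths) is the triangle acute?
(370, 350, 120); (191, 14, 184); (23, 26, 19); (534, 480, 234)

(370,350,120): 120²+350² = 136900 = 370² → right
(191,14,184): 14²+184² = 34052 < 36481 = 191² → obtuse
(23,26,19): 19²+23² = 890 > 676 = 26² → acute
(534,480,234): 234²+480² = 285156 = 534² → right
1 of the 4 is acute.

1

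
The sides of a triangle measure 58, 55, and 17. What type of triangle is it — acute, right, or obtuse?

obtuse

Compare the square of the longest side to the sum of squares of the other two: 17² + 55² = 3314 < 3364 = 58².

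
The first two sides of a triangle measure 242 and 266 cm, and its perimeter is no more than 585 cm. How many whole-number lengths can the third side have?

Triangle inequality: 24 < x < 508. Perimeter ≤ 585 gives x ≤ 585 − 242 − 266 = 77.
So 24 < x ≤ 77; integers 25 through 77: 53 values.

53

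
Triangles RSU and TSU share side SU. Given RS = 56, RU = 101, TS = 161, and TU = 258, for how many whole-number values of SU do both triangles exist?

From triangle RSU: 45 < SU < 157.
From triangle TSU: 97 < SU < 419.
Intersection: 97 < SU < 157, so integers 98 through 156: 59 values.

59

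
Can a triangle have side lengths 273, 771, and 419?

No

The longest side is 771, but the other two sum to only 692.
692 < 771, so the triangle inequality fails.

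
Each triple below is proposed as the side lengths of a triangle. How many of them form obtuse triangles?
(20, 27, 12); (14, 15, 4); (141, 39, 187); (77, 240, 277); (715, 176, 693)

(20,27,12): 12²+20² = 544 < 729 = 27² → obtuse
(14,15,4): 4²+14² = 212 < 225 = 15² → obtuse
(141,39,187): 39+141 ≤ 187, not a triangle
(77,240,277): 77²+240² = 63529 < 76729 = 277² → obtuse
(715,176,693): 176²+693² = 511225 = 715² → right
3 of the 5 are obtuse.

3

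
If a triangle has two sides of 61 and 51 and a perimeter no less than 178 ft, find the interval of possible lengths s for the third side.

66 ≤ s < 112 ft

Triangle inequality alone gives 10 < s < 112.
The perimeter condition gives s ≥ 178 − 61 − 51 = 66.
Intersecting the two: 66 ≤ s < 112.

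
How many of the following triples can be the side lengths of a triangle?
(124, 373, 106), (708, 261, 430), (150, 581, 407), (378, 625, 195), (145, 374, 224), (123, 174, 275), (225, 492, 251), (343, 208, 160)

(106,124,373): 106+124 ≤ 373 → not valid
(261,430,708): 261+430 ≤ 708 → not valid
(150,407,581): 150+407 ≤ 581 → not valid
(195,378,625): 195+378 ≤ 625 → not valid
(145,224,374): 145+224 ≤ 374 → not valid
(123,174,275): 123+174 > 275 → valid
(225,251,492): 225+251 ≤ 492 → not valid
(160,208,343): 160+208 > 343 → valid
2 of the 8 triples form a triangle.

2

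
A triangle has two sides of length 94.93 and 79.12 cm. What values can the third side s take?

By the triangle inequality, s must be less than 94.93 + 79.12 = 174.05 and greater than |94.93 − 79.12| = 15.81.

15.81 < s < 174.05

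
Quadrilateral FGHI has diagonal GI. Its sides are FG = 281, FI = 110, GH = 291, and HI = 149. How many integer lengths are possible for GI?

219

From triangle FGI: 171 < GI < 391.
From triangle HGI: 142 < GI < 440.
Intersection: 171 < GI < 391, so integers 172 through 390: 219 values.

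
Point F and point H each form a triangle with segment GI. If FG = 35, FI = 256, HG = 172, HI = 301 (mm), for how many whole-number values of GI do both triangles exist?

69

From triangle FGI: 221 < GI < 291.
From triangle HGI: 129 < GI < 473.
Intersection: 221 < GI < 291, so integers 222 through 290: 69 values.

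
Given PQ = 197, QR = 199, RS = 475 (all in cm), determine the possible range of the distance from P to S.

79 ≤ PS ≤ 871 cm

The maximum is all hops collinear in one direction: 197 + 199 + 475 = 871.
The longest hop is 475; the others sum to 396. Folding the others back against it leaves at least 475 − 396 = 79.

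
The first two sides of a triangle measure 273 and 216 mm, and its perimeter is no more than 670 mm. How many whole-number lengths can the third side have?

124

Triangle inequality: 57 < x < 489. Perimeter ≤ 670 gives x ≤ 670 − 273 − 216 = 181.
So 57 < x ≤ 181; integers 58 through 181: 124 values.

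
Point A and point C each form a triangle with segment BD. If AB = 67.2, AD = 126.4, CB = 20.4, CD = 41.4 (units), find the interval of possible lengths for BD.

59.2 < BD < 61.8

From triangle ABD: |67.2 − 126.4| < BD < 67.2 + 126.4, i.e. 59.2 < BD < 193.6.
From triangle CBD: 21.0 < BD < 61.8.
Both must hold, so BD lies in the intersection.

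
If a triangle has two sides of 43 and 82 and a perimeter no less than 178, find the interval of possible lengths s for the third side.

Triangle inequality alone gives 39 < s < 125.
The perimeter condition gives s ≥ 178 − 43 − 82 = 53.
Intersecting the two: 53 ≤ s < 125.

53 ≤ s < 125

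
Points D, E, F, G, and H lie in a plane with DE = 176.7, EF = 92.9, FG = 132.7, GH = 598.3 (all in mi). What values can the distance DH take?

The maximum is all hops collinear in one direction: 176.7 + 92.9 + 132.7 + 598.3 = 1000.6.
The longest hop is 598.3; the others sum to 402.3. Folding the others back against it leaves at least 598.3 − 402.3 = 196.0.

196.0 ≤ DH ≤ 1000.6 mi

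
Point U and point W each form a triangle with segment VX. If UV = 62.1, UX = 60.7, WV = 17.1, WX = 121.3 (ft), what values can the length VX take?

104.2 < VX < 122.8

From triangle UVX: |62.1 − 60.7| < VX < 62.1 + 60.7, i.e. 1.4 < VX < 122.8.
From triangle WVX: 104.2 < VX < 138.4.
Both must hold, so VX lies in the intersection.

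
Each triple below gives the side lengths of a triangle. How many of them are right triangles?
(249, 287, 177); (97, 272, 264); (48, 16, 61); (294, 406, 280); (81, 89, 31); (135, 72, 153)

2

(249,287,177): 177²+249² = 93330 > 82369 = 287² → acute
(97,272,264): 97²+264² = 79105 > 73984 = 272² → acute
(48,16,61): 16²+48² = 2560 < 3721 = 61² → obtuse
(294,406,280): 280²+294² = 164836 = 406² → right
(81,89,31): 31²+81² = 7522 < 7921 = 89² → obtuse
(135,72,153): 72²+135² = 23409 = 153² → right
2 of the 6 are right.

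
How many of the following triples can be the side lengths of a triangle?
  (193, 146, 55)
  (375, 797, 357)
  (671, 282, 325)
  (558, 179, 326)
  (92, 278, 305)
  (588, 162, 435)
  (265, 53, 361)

(55,146,193): 55+146 > 193 → valid
(357,375,797): 357+375 ≤ 797 → not valid
(282,325,671): 282+325 ≤ 671 → not valid
(179,326,558): 179+326 ≤ 558 → not valid
(92,278,305): 92+278 > 305 → valid
(162,435,588): 162+435 > 588 → valid
(53,265,361): 53+265 ≤ 361 → not valid
3 of the 7 triples form a triangle.

3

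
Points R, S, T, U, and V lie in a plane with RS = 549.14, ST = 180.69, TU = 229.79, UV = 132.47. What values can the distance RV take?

The maximum is all hops collinear in one direction: 549.14 + 180.69 + 229.79 + 132.47 = 1092.09.
The longest hop is 549.14; the others sum to 542.95. Folding the others back against it leaves at least 549.14 − 542.95 = 6.19.

6.19 ≤ RV ≤ 1092.09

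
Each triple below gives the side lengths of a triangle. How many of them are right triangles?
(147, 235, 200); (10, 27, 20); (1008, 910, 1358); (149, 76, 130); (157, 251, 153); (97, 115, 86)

1

(147,235,200): 147²+200² = 61609 > 55225 = 235² → acute
(10,27,20): 10²+20² = 500 < 729 = 27² → obtuse
(1008,910,1358): 910²+1008² = 1844164 = 1358² → right
(149,76,130): 76²+130² = 22676 > 22201 = 149² → acute
(157,251,153): 153²+157² = 48058 < 63001 = 251² → obtuse
(97,115,86): 86²+97² = 16805 > 13225 = 115² → acute
1 of the 6 is right.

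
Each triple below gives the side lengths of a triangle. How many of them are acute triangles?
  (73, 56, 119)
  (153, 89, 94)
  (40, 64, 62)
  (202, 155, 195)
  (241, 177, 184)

(73,56,119): 56²+73² = 8465 < 14161 = 119² → obtuse
(153,89,94): 89²+94² = 16757 < 23409 = 153² → obtuse
(40,64,62): 40²+62² = 5444 > 4096 = 64² → acute
(202,155,195): 155²+195² = 62050 > 40804 = 202² → acute
(241,177,184): 177²+184² = 65185 > 58081 = 241² → acute
3 of the 5 are acute.

3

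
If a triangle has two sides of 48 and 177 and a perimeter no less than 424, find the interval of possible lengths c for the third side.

Triangle inequality alone gives 129 < c < 225.
The perimeter condition gives c ≥ 424 − 48 − 177 = 199.
Intersecting the two: 199 ≤ c < 225.

199 ≤ c < 225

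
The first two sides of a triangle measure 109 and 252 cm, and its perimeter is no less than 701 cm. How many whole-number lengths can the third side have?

21

Triangle inequality: 143 < x < 361. Perimeter ≥ 701 gives x ≥ 701 − 109 − 252 = 340.
So 340 ≤ x < 361; integers 340 through 360: 21 values.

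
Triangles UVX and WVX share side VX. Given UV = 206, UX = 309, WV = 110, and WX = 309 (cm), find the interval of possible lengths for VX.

From triangle UVX: |206 − 309| < VX < 206 + 309, i.e. 103 < VX < 515.
From triangle WVX: 199 < VX < 419.
Both must hold, so VX lies in the intersection.

199 < VX < 419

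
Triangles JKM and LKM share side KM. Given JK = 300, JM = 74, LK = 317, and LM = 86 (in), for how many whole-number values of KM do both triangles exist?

From triangle JKM: 226 < KM < 374.
From triangle LKM: 231 < KM < 403.
Intersection: 231 < KM < 374, so integers 232 through 373: 142 values.

142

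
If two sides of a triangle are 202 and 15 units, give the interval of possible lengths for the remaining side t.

By the triangle inequality, t must be less than 202 + 15 = 217 and greater than |202 − 15| = 187.

187 < t < 217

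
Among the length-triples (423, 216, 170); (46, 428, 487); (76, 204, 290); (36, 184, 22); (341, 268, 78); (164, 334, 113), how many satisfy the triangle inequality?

1

(170,216,423): 170+216 ≤ 423 → not valid
(46,428,487): 46+428 ≤ 487 → not valid
(76,204,290): 76+204 ≤ 290 → not valid
(22,36,184): 22+36 ≤ 184 → not valid
(78,268,341): 78+268 > 341 → valid
(113,164,334): 113+164 ≤ 334 → not valid
1 of the 6 triples forms a triangle.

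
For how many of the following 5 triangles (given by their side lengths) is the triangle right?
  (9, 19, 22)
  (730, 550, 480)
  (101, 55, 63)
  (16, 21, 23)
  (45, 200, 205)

(9,19,22): 9²+19² = 442 < 484 = 22² → obtuse
(730,550,480): 480²+550² = 532900 = 730² → right
(101,55,63): 55²+63² = 6994 < 10201 = 101² → obtuse
(16,21,23): 16²+21² = 697 > 529 = 23² → acute
(45,200,205): 45²+200² = 42025 = 205² → right
2 of the 5 are right.

2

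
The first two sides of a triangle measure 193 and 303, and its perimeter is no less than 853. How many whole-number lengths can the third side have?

Triangle inequality: 110 < x < 496. Perimeter ≥ 853 gives x ≥ 853 − 193 − 303 = 357.
So 357 ≤ x < 496; integers 357 through 495: 139 values.

139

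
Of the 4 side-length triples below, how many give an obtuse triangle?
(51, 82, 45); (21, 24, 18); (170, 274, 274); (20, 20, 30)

2

(51,82,45): 45²+51² = 4626 < 6724 = 82² → obtuse
(21,24,18): 18²+21² = 765 > 576 = 24² → acute
(170,274,274): 170²+274² = 103976 > 75076 = 274² → acute
(20,20,30): 20²+20² = 800 < 900 = 30² → obtuse
2 of the 4 are obtuse.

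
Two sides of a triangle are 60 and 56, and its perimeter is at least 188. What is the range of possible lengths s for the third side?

72 ≤ s < 116

Triangle inequality alone gives 4 < s < 116.
The perimeter condition gives s ≥ 188 − 60 − 56 = 72.
Intersecting the two: 72 ≤ s < 116.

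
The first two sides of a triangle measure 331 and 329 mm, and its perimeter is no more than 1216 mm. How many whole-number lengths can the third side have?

554

Triangle inequality: 2 < x < 660. Perimeter ≤ 1216 gives x ≤ 1216 − 331 − 329 = 556.
So 2 < x ≤ 556; integers 3 through 556: 554 values.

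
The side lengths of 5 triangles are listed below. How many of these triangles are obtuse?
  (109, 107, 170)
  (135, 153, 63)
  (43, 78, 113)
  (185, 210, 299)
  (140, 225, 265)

(109,107,170): 107²+109² = 23330 < 28900 = 170² → obtuse
(135,153,63): 63²+135² = 22194 < 23409 = 153² → obtuse
(43,78,113): 43²+78² = 7933 < 12769 = 113² → obtuse
(185,210,299): 185²+210² = 78325 < 89401 = 299² → obtuse
(140,225,265): 140²+225² = 70225 = 265² → right
4 of the 5 are obtuse.

4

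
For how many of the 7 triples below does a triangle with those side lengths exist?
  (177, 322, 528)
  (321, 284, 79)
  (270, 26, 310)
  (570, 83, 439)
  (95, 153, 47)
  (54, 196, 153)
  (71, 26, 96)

(177,322,528): 177+322 ≤ 528 → not valid
(79,284,321): 79+284 > 321 → valid
(26,270,310): 26+270 ≤ 310 → not valid
(83,439,570): 83+439 ≤ 570 → not valid
(47,95,153): 47+95 ≤ 153 → not valid
(54,153,196): 54+153 > 196 → valid
(26,71,96): 26+71 > 96 → valid
3 of the 7 triples form a triangle.

3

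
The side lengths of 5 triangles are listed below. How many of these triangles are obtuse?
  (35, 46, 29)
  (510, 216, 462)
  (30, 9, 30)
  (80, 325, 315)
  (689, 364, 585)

(35,46,29): 29²+35² = 2066 < 2116 = 46² → obtuse
(510,216,462): 216²+462² = 260100 = 510² → right
(30,9,30): 9²+30² = 981 > 900 = 30² → acute
(80,325,315): 80²+315² = 105625 = 325² → right
(689,364,585): 364²+585² = 474721 = 689² → right
1 of the 5 is obtuse.

1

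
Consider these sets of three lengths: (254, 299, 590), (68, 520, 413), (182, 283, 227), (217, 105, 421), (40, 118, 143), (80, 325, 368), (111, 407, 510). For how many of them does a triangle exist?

(254,299,590): 254+299 ≤ 590 → not valid
(68,413,520): 68+413 ≤ 520 → not valid
(182,227,283): 182+227 > 283 → valid
(105,217,421): 105+217 ≤ 421 → not valid
(40,118,143): 40+118 > 143 → valid
(80,325,368): 80+325 > 368 → valid
(111,407,510): 111+407 > 510 → valid
4 of the 7 triples form a triangle.

4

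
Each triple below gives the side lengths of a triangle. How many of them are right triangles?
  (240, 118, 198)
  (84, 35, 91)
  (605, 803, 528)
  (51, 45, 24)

(240,118,198): 118²+198² = 53128 < 57600 = 240² → obtuse
(84,35,91): 35²+84² = 8281 = 91² → right
(605,803,528): 528²+605² = 644809 = 803² → right
(51,45,24): 24²+45² = 2601 = 51² → right
3 of the 4 are right.

3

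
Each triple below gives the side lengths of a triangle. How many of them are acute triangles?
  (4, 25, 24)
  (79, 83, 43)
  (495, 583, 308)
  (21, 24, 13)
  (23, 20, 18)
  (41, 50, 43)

(4,25,24): 4²+24² = 592 < 625 = 25² → obtuse
(79,83,43): 43²+79² = 8090 > 6889 = 83² → acute
(495,583,308): 308²+495² = 339889 = 583² → right
(21,24,13): 13²+21² = 610 > 576 = 24² → acute
(23,20,18): 18²+20² = 724 > 529 = 23² → acute
(41,50,43): 41²+43² = 3530 > 2500 = 50² → acute
4 of the 6 are acute.

4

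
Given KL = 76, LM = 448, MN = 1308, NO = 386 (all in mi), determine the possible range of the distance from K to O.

398 ≤ KO ≤ 2218 mi

The maximum is all hops collinear in one direction: 76 + 448 + 1308 + 386 = 2218.
The longest hop is 1308; the others sum to 910. Folding the others back against it leaves at least 1308 − 910 = 398.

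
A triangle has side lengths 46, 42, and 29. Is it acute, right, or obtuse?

acute

Compare the square of the longest side to the sum of squares of the other two: 29² + 42² = 2605 > 2116 = 46².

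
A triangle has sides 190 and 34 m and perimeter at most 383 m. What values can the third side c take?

Triangle inequality alone gives 156 < c < 224.
The perimeter condition gives c ≤ 383 − 190 − 34 = 159.
Intersecting the two: 156 < c ≤ 159.

156 < c ≤ 159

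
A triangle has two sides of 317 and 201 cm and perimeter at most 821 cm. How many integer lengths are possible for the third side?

Triangle inequality: 116 < x < 518. Perimeter ≤ 821 gives x ≤ 821 − 317 − 201 = 303.
So 116 < x ≤ 303; integers 117 through 303: 187 values.

187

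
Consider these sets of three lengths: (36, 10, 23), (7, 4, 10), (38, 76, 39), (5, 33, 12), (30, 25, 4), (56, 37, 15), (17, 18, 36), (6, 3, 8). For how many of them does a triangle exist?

3

(10,23,36): 10+23 ≤ 36 → not valid
(4,7,10): 4+7 > 10 → valid
(38,39,76): 38+39 > 76 → valid
(5,12,33): 5+12 ≤ 33 → not valid
(4,25,30): 4+25 ≤ 30 → not valid
(15,37,56): 15+37 ≤ 56 → not valid
(17,18,36): 17+18 ≤ 36 → not valid
(3,6,8): 3+6 > 8 → valid
3 of the 8 triples form a triangle.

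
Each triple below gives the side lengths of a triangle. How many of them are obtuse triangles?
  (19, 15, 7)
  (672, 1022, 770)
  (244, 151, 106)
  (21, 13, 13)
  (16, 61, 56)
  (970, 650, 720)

(19,15,7): 7²+15² = 274 < 361 = 19² → obtuse
(672,1022,770): 672²+770² = 1044484 = 1022² → right
(244,151,106): 106²+151² = 34037 < 59536 = 244² → obtuse
(21,13,13): 13²+13² = 338 < 441 = 21² → obtuse
(16,61,56): 16²+56² = 3392 < 3721 = 61² → obtuse
(970,650,720): 650²+720² = 940900 = 970² → right
4 of the 6 are obtuse.

4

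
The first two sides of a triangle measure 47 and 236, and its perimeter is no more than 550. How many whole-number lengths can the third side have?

78

Triangle inequality: 189 < x < 283. Perimeter ≤ 550 gives x ≤ 550 − 47 − 236 = 267.
So 189 < x ≤ 267; integers 190 through 267: 78 values.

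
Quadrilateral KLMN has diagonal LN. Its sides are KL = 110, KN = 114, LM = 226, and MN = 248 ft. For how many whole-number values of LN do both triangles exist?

201

From triangle KLN: 4 < LN < 224.
From triangle MLN: 22 < LN < 474.
Intersection: 22 < LN < 224, so integers 23 through 223: 201 values.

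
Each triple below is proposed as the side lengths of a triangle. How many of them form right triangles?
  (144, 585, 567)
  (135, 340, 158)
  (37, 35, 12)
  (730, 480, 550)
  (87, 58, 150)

(144,585,567): 144²+567² = 342225 = 585² → right
(135,340,158): 135+158 ≤ 340, not a triangle
(37,35,12): 12²+35² = 1369 = 37² → right
(730,480,550): 480²+550² = 532900 = 730² → right
(87,58,150): 58+87 ≤ 150, not a triangle
3 of the 5 are right.

3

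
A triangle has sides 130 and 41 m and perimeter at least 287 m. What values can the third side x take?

116 ≤ x < 171

Triangle inequality alone gives 89 < x < 171.
The perimeter condition gives x ≥ 287 − 130 − 41 = 116.
Intersecting the two: 116 ≤ x < 171.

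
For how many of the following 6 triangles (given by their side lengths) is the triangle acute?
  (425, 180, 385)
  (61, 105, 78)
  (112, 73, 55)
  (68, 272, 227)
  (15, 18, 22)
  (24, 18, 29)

2

(425,180,385): 180²+385² = 180625 = 425² → right
(61,105,78): 61²+78² = 9805 < 11025 = 105² → obtuse
(112,73,55): 55²+73² = 8354 < 12544 = 112² → obtuse
(68,272,227): 68²+227² = 56153 < 73984 = 272² → obtuse
(15,18,22): 15²+18² = 549 > 484 = 22² → acute
(24,18,29): 18²+24² = 900 > 841 = 29² → acute
2 of the 6 are acute.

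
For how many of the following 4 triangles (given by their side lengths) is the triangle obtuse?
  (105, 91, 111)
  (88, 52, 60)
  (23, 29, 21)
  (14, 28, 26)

1

(105,91,111): 91²+105² = 19306 > 12321 = 111² → acute
(88,52,60): 52²+60² = 6304 < 7744 = 88² → obtuse
(23,29,21): 21²+23² = 970 > 841 = 29² → acute
(14,28,26): 14²+26² = 872 > 784 = 28² → acute
1 of the 4 is obtuse.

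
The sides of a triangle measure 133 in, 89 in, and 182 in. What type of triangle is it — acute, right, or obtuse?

Compare the square of the longest side to the sum of squares of the other two: 89² + 133² = 25610 < 33124 = 182².

obtuse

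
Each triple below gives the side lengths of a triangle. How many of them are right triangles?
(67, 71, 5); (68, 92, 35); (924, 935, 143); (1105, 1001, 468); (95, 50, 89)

(67,71,5): 5²+67² = 4514 < 5041 = 71² → obtuse
(68,92,35): 35²+68² = 5849 < 8464 = 92² → obtuse
(924,935,143): 143²+924² = 874225 = 935² → right
(1105,1001,468): 468²+1001² = 1221025 = 1105² → right
(95,50,89): 50²+89² = 10421 > 9025 = 95² → acute
2 of the 5 are right.

2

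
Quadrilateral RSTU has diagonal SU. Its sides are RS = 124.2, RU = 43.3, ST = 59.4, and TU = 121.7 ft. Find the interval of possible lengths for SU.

80.9 < SU < 167.5

From triangle RSU: |124.2 − 43.3| < SU < 124.2 + 43.3, i.e. 80.9 < SU < 167.5.
From triangle TSU: 62.3 < SU < 181.1.
Both must hold, so SU lies in the intersection.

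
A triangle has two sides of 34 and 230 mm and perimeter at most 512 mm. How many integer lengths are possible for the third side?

Triangle inequality: 196 < x < 264. Perimeter ≤ 512 gives x ≤ 512 − 34 − 230 = 248.
So 196 < x ≤ 248; integers 197 through 248: 52 values.

52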